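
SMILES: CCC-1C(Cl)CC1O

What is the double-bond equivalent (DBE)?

1

Molecular formula from the SMILES: C6H11ClO.
DoU = (2C + 2 + N − H − X)/2 = (2·6 + 2 + 0 − 11 − 1)/2 = 2/2 = 1.
(Structurally: 1 ring(s) + 0 π bond(s) = 1.)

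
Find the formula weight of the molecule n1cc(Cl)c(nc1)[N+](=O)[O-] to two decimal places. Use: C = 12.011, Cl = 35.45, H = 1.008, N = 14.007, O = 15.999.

Molecular formula: C4H2ClN3O2.
M = 4×12.011 + 1×35.45 + 2×1.008 + 3×14.007 + 2×15.999 = 159.53 g/mol.

159.53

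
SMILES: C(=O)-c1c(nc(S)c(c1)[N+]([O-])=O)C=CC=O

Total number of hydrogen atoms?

6

Hydrogens are implicit in SMILES; fill each atom to its normal valence:
  4 × C: 1 H each → 4
  4 × C (aromatic): no H
  3 × O: no H
  1 × C (aromatic): 1 H
  1 × N (aromatic): no H
  1 × N (charge +1): no H
  1 × O (charge -1): no H
  1 × S: 1 H
  Total hydrogens = 6.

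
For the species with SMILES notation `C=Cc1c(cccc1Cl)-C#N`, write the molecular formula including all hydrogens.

C9H6ClN

Heavy atoms from the SMILES: 9 C, 1 Cl, 1 N.
Implicit hydrogens by atom environment:
  3 × C (aromatic): 1 H each → 3
  3 × C (aromatic): no H
  1 × C: 2 H
  1 × C: 1 H
  1 × C: no H
  1 × Cl: no H
  1 × N: no H
  Total hydrogens = 6.
Molecular formula: C9H6ClN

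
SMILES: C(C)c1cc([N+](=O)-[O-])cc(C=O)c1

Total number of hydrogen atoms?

Hydrogens are implicit in SMILES; fill each atom to its normal valence:
  3 × C (aromatic): 1 H each → 3
  3 × C (aromatic): no H
  2 × O: no H
  1 × C: 3 H
  1 × C: 2 H
  1 × C: 1 H
  1 × N (charge +1): no H
  1 × O (charge -1): no H
  Total hydrogens = 9.

9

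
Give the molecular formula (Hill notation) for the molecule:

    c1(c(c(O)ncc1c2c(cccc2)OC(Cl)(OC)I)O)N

C13H12ClIN2O4

Heavy atoms from the SMILES: 13 C, 1 Cl, 1 I, 2 N, 4 O.
Implicit hydrogens by atom environment:
  6 × C (aromatic): no H
  5 × C (aromatic): 1 H each → 5
  2 × O: 1 H each → 2
  2 × O: no H
  1 × C: 3 H
  1 × C: no H
  1 × Cl: no H
  1 × I: no H
  1 × N: 2 H
  1 × N (aromatic): no H
  Total hydrogens = 12.
Molecular formula: C13H12ClIN2O4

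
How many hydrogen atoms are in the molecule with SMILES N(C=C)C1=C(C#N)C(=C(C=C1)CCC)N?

15

Hydrogens are implicit in SMILES; fill each atom to its normal valence:
  4 × C (aromatic): no H
  3 × C: 2 H each → 6
  2 × C (aromatic): 1 H each → 2
  1 × C: 3 H
  1 × C: 1 H
  1 × C: no H
  1 × N: 2 H
  1 × N: 1 H
  1 × N: no H
  Total hydrogens = 15.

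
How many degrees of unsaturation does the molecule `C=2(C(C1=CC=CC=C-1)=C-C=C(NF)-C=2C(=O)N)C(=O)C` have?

Molecular formula from the SMILES: C15H13FN2O2.
DoU = (2C + 2 + N − H − X)/2 = (2·15 + 2 + 2 − 13 − 1)/2 = 20/2 = 10.
(Structurally: 2 ring(s) + 8 π bond(s) = 10.)

10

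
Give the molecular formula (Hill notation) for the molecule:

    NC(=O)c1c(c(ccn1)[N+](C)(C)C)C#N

Heavy atoms from the SMILES: 10 C, 4 N, 1 O.
Implicit hydrogens by atom environment:
  3 × C: 3 H each → 9
  3 × C (aromatic): no H
  2 × C (aromatic): 1 H each → 2
  2 × C: no H
  1 × N: 2 H
  1 × N (aromatic): no H
  1 × N (charge +1): no H
  1 × N: no H
  1 × O: no H
  Total hydrogens = 13.
Net charge +1.
Molecular formula: C10H13N4O+

C10H13N4O+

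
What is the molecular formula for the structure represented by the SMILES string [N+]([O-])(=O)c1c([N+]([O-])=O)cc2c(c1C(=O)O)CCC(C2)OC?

Heavy atoms from the SMILES: 12 C, 2 N, 7 O.
Implicit hydrogens by atom environment:
  5 × C (aromatic): no H
  4 × O: no H
  3 × C: 2 H each → 6
  2 × N (charge +1): no H
  2 × O (charge -1): no H
  1 × C: 3 H
  1 × C (aromatic): 1 H
  1 × C: 1 H
  1 × C: no H
  1 × O: 1 H
  Total hydrogens = 12.
Molecular formula: C12H12N2O7

C12H12N2O7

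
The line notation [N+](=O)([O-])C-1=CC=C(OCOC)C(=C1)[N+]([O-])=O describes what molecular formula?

C8H8N2O6

Heavy atoms from the SMILES: 8 C, 2 N, 6 O.
Implicit hydrogens by atom environment:
  4 × O: no H
  3 × C (aromatic): 1 H each → 3
  3 × C (aromatic): no H
  2 × N (charge +1): no H
  2 × O (charge -1): no H
  1 × C: 3 H
  1 × C: 2 H
  Total hydrogens = 8.
Molecular formula: C8H8N2O6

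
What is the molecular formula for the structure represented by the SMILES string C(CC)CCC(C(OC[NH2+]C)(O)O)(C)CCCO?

C13H30NO4+

Heavy atoms from the SMILES: 13 C, 1 N, 4 O.
Implicit hydrogens by atom environment:
  8 × C: 2 H each → 16
  3 × C: 3 H each → 9
  3 × O: 1 H each → 3
  2 × C: no H
  1 × N (charge +1): 2 H
  1 × O: no H
  Total hydrogens = 30.
Net charge +1.
Molecular formula: C13H30NO4+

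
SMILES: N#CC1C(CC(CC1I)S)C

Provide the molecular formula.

C8H12INS

Heavy atoms from the SMILES: 8 C, 1 I, 1 N, 1 S.
Implicit hydrogens by atom environment:
  4 × C: 1 H each → 4
  2 × C: 2 H each → 4
  1 × C: 3 H
  1 × C: no H
  1 × I: no H
  1 × N: no H
  1 × S: 1 H
  Total hydrogens = 12.
Molecular formula: C8H12INS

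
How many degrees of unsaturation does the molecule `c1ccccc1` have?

Molecular formula from the SMILES: C6H6.
DoU = (2C + 2 + N − H − X)/2 = (2·6 + 2 + 0 − 6 − 0)/2 = 8/2 = 4.
(Structurally: 1 ring(s) + 3 π bond(s) = 4.)

4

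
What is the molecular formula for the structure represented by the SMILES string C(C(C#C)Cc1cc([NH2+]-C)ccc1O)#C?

Heavy atoms from the SMILES: 13 C, 1 N, 1 O.
Implicit hydrogens by atom environment:
  3 × C (aromatic): 1 H each → 3
  3 × C: 1 H each → 3
  3 × C (aromatic): no H
  2 × C: no H
  1 × C: 3 H
  1 × C: 2 H
  1 × N (charge +1): 2 H
  1 × O: 1 H
  Total hydrogens = 14.
Net charge +1.
Molecular formula: C13H14NO+

C13H14NO+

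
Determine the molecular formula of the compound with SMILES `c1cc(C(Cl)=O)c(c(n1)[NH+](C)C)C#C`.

Heavy atoms from the SMILES: 10 C, 1 Cl, 2 N, 1 O.
Implicit hydrogens by atom environment:
  3 × C (aromatic): no H
  2 × C: 3 H each → 6
  2 × C (aromatic): 1 H each → 2
  2 × C: no H
  1 × C: 1 H
  1 × Cl: no H
  1 × N (charge +1): 1 H
  1 × N (aromatic): no H
  1 × O: no H
  Total hydrogens = 10.
Net charge +1.
Molecular formula: C10H10ClN2O+

C10H10ClN2O+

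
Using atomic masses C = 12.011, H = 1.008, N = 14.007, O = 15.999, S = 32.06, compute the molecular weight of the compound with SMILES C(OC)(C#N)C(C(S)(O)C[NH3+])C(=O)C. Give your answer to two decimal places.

219.28

Molecular formula: C8H15N2O3S+.
M = 8×12.011 + 15×1.008 + 2×14.007 + 3×15.999 + 1×32.06 = 219.28 g/mol.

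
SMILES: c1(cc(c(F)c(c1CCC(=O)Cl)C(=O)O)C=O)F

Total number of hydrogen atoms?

7

Hydrogens are implicit in SMILES; fill each atom to its normal valence:
  5 × C (aromatic): no H
  3 × O: no H
  2 × C: 2 H each → 4
  2 × C: no H
  2 × F: no H
  1 × C (aromatic): 1 H
  1 × C: 1 H
  1 × Cl: no H
  1 × O: 1 H
  Total hydrogens = 7.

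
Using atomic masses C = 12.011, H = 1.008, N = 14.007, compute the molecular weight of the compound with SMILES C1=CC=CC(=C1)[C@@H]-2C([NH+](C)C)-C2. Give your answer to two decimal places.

Molecular formula: C11H16N+.
M = 11×12.011 + 16×1.008 + 1×14.007 = 162.26 g/mol.

162.26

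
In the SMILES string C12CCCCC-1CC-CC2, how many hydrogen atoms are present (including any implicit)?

Hydrogens are implicit in SMILES; fill each atom to its normal valence:
  8 × C: 2 H each → 16
  2 × C: 1 H each → 2
  Total hydrogens = 18.

18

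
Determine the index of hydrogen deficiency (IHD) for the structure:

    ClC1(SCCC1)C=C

Molecular formula from the SMILES: C6H9ClS.
DoU = (2C + 2 + N − H − X)/2 = (2·6 + 2 + 0 − 9 − 1)/2 = 4/2 = 2.
(Structurally: 1 ring(s) + 1 π bond(s) = 2.)

2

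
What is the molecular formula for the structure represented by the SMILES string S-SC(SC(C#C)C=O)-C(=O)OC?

Heavy atoms from the SMILES: 7 C, 3 O, 3 S.
Implicit hydrogens by atom environment:
  4 × C: 1 H each → 4
  3 × O: no H
  2 × C: no H
  2 × S: no H
  1 × C: 3 H
  1 × S: 1 H
  Total hydrogens = 8.
Molecular formula: C7H8O3S3

C7H8O3S3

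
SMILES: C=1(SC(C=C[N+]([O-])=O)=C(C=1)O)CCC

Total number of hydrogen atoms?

11

Hydrogens are implicit in SMILES; fill each atom to its normal valence:
  3 × C (aromatic): no H
  2 × C: 2 H each → 4
  2 × C: 1 H each → 2
  1 × C: 3 H
  1 × C (aromatic): 1 H
  1 × N (charge +1): no H
  1 × O: 1 H
  1 × O: no H
  1 × O (charge -1): no H
  1 × S (aromatic): no H
  Total hydrogens = 11.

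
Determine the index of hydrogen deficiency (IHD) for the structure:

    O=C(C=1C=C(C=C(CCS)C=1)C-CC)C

Molecular formula from the SMILES: C13H18OS.
DoU = (2C + 2 + N − H − X)/2 = (2·13 + 2 + 0 − 18 − 0)/2 = 10/2 = 5.
(Structurally: 1 ring(s) + 4 π bond(s) = 5.)

5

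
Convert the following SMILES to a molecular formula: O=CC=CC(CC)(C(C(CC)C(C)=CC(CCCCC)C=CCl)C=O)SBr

C22H34BrClO2S

Heavy atoms from the SMILES: 1 Br, 22 C, 1 Cl, 2 O, 1 S.
Implicit hydrogens by atom environment:
  10 × C: 1 H each → 10
  6 × C: 2 H each → 12
  4 × C: 3 H each → 12
  2 × C: no H
  2 × O: no H
  1 × Br: no H
  1 × Cl: no H
  1 × S: no H
  Total hydrogens = 34.
Molecular formula: C22H34BrClO2S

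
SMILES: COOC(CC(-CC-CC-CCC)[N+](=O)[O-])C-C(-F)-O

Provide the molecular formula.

Heavy atoms from the SMILES: 13 C, 1 F, 1 N, 5 O.
Implicit hydrogens by atom environment:
  8 × C: 2 H each → 16
  3 × C: 1 H each → 3
  3 × O: no H
  2 × C: 3 H each → 6
  1 × F: no H
  1 × N (charge +1): no H
  1 × O: 1 H
  1 × O (charge -1): no H
  Total hydrogens = 26.
Molecular formula: C13H26FNO5

C13H26FNO5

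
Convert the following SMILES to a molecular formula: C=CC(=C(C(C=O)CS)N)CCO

C9H15NO2S

Heavy atoms from the SMILES: 9 C, 1 N, 2 O, 1 S.
Implicit hydrogens by atom environment:
  4 × C: 2 H each → 8
  3 × C: 1 H each → 3
  2 × C: no H
  1 × N: 2 H
  1 × O: 1 H
  1 × O: no H
  1 × S: 1 H
  Total hydrogens = 15.
Molecular formula: C9H15NO2S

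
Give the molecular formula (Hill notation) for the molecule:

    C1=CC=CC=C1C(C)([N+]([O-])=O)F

Heavy atoms from the SMILES: 8 C, 1 F, 1 N, 2 O.
Implicit hydrogens by atom environment:
  5 × C (aromatic): 1 H each → 5
  1 × C: 3 H
  1 × C: no H
  1 × C (aromatic): no H
  1 × F: no H
  1 × N (charge +1): no H
  1 × O: no H
  1 × O (charge -1): no H
  Total hydrogens = 8.
Molecular formula: C8H8FNO2

C8H8FNO2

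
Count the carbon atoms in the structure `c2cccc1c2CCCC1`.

10

The symbol for carbon appears 10 times in the SMILES. Lowercase c denotes aromatic carbon and counts toward C.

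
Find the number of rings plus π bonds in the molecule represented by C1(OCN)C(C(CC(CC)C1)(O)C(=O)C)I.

Molecular formula from the SMILES: C11H20INO3.
DoU = (2C + 2 + N − H − X)/2 = (2·11 + 2 + 1 − 20 − 1)/2 = 4/2 = 2.
(Structurally: 1 ring(s) + 1 π bond(s) = 2.)

2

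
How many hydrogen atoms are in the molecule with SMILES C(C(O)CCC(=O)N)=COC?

Hydrogens are implicit in SMILES; fill each atom to its normal valence:
  3 × C: 1 H each → 3
  2 × C: 2 H each → 4
  2 × O: no H
  1 × C: 3 H
  1 × C: no H
  1 × N: 2 H
  1 × O: 1 H
  Total hydrogens = 13.

13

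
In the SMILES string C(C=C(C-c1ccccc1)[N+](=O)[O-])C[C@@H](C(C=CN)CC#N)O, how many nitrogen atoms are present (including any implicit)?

The symbol for nitrogen appears 3 times in the SMILES.

3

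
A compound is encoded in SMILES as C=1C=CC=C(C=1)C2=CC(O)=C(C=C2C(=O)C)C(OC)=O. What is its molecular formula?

Heavy atoms from the SMILES: 16 C, 4 O.
Implicit hydrogens by atom environment:
  7 × C (aromatic): 1 H each → 7
  5 × C (aromatic): no H
  3 × O: no H
  2 × C: 3 H each → 6
  2 × C: no H
  1 × O: 1 H
  Total hydrogens = 14.
Molecular formula: C16H14O4

C16H14O4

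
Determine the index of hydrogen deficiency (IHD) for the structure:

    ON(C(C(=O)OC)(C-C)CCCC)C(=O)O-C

2

Molecular formula from the SMILES: C11H21NO5.
DoU = (2C + 2 + N − H − X)/2 = (2·11 + 2 + 1 − 21 − 0)/2 = 4/2 = 2.
(Structurally: 0 ring(s) + 2 π bond(s) = 2.)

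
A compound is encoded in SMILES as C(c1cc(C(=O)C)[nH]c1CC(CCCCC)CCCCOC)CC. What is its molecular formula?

C21H37NO2

Heavy atoms from the SMILES: 21 C, 1 N, 2 O.
Implicit hydrogens by atom environment:
  11 × C: 2 H each → 22
  4 × C: 3 H each → 12
  3 × C (aromatic): no H
  2 × O: no H
  1 × C (aromatic): 1 H
  1 × C: 1 H
  1 × C: no H
  1 × N (aromatic): 1 H
  Total hydrogens = 37.
Molecular formula: C21H37NO2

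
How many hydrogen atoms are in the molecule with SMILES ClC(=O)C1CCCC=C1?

Hydrogens are implicit in SMILES; fill each atom to its normal valence:
  3 × C: 2 H each → 6
  3 × C: 1 H each → 3
  1 × C: no H
  1 × Cl: no H
  1 × O: no H
  Total hydrogens = 9.

9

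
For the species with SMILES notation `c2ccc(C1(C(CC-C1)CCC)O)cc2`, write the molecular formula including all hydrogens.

Heavy atoms from the SMILES: 14 C, 1 O.
Implicit hydrogens by atom environment:
  5 × C: 2 H each → 10
  5 × C (aromatic): 1 H each → 5
  1 × C: 3 H
  1 × C: 1 H
  1 × C: no H
  1 × C (aromatic): no H
  1 × O: 1 H
  Total hydrogens = 20.
Molecular formula: C14H20O

C14H20O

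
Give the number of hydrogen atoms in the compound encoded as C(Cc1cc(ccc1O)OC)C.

14

Hydrogens are implicit in SMILES; fill each atom to its normal valence:
  3 × C (aromatic): 1 H each → 3
  3 × C (aromatic): no H
  2 × C: 3 H each → 6
  2 × C: 2 H each → 4
  1 × O: 1 H
  1 × O: no H
  Total hydrogens = 14.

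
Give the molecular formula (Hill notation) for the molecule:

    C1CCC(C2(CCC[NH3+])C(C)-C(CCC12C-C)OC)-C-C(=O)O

C19H36NO3+

Heavy atoms from the SMILES: 19 C, 1 N, 3 O.
Implicit hydrogens by atom environment:
  10 × C: 2 H each → 20
  3 × C: 3 H each → 9
  3 × C: 1 H each → 3
  3 × C: no H
  2 × O: no H
  1 × N (charge +1): 3 H
  1 × O: 1 H
  Total hydrogens = 36.
Net charge +1.
Molecular formula: C19H36NO3+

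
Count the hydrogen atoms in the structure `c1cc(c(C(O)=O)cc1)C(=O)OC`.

Hydrogens are implicit in SMILES; fill each atom to its normal valence:
  4 × C (aromatic): 1 H each → 4
  3 × O: no H
  2 × C (aromatic): no H
  2 × C: no H
  1 × C: 3 H
  1 × O: 1 H
  Total hydrogens = 8.

8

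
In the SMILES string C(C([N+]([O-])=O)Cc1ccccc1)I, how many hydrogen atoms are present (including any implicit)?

Hydrogens are implicit in SMILES; fill each atom to its normal valence:
  5 × C (aromatic): 1 H each → 5
  2 × C: 2 H each → 4
  1 × C: 1 H
  1 × C (aromatic): no H
  1 × I: no H
  1 × N (charge +1): no H
  1 × O: no H
  1 × O (charge -1): no H
  Total hydrogens = 10.

10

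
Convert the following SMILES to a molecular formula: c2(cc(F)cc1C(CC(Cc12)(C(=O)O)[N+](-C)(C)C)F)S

Heavy atoms from the SMILES: 14 C, 2 F, 1 N, 2 O, 1 S.
Implicit hydrogens by atom environment:
  4 × C (aromatic): no H
  3 × C: 3 H each → 9
  2 × C: 2 H each → 4
  2 × C (aromatic): 1 H each → 2
  2 × C: no H
  2 × F: no H
  1 × C: 1 H
  1 × N (charge +1): no H
  1 × O: 1 H
  1 × O: no H
  1 × S: 1 H
  Total hydrogens = 18.
Net charge +1.
Molecular formula: C14H18F2NO2S+

C14H18F2NO2S+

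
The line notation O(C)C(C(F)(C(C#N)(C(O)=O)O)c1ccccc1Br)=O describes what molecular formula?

C12H9BrFNO5

Heavy atoms from the SMILES: 1 Br, 12 C, 1 F, 1 N, 5 O.
Implicit hydrogens by atom environment:
  5 × C: no H
  4 × C (aromatic): 1 H each → 4
  3 × O: no H
  2 × C (aromatic): no H
  2 × O: 1 H each → 2
  1 × Br: no H
  1 × C: 3 H
  1 × F: no H
  1 × N: no H
  Total hydrogens = 9.
Molecular formula: C12H9BrFNO5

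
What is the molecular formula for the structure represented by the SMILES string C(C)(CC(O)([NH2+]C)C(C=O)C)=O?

Heavy atoms from the SMILES: 8 C, 1 N, 3 O.
Implicit hydrogens by atom environment:
  3 × C: 3 H each → 9
  2 × C: 1 H each → 2
  2 × C: no H
  2 × O: no H
  1 × C: 2 H
  1 × N (charge +1): 2 H
  1 × O: 1 H
  Total hydrogens = 16.
Net charge +1.
Molecular formula: C8H16NO3+

C8H16NO3+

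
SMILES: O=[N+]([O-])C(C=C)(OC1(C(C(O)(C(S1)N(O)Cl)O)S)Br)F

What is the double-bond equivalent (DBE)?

3

Molecular formula from the SMILES: C7H9BrClFN2O6S2.
DoU = (2C + 2 + N − H − X)/2 = (2·7 + 2 + 2 − 9 − 3)/2 = 6/2 = 3.
(Structurally: 1 ring(s) + 2 π bond(s) = 3.)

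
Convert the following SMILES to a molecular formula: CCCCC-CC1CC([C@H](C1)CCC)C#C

Heavy atoms from the SMILES: 16 C.
Implicit hydrogens by atom environment:
  9 × C: 2 H each → 18
  4 × C: 1 H each → 4
  2 × C: 3 H each → 6
  1 × C: no H
  Total hydrogens = 28.
Molecular formula: C16H28

C16H28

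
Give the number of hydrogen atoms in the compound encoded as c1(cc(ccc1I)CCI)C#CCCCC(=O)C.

16

Hydrogens are implicit in SMILES; fill each atom to its normal valence:
  5 × C: 2 H each → 10
  3 × C (aromatic): 1 H each → 3
  3 × C (aromatic): no H
  3 × C: no H
  2 × I: no H
  1 × C: 3 H
  1 × O: no H
  Total hydrogens = 16.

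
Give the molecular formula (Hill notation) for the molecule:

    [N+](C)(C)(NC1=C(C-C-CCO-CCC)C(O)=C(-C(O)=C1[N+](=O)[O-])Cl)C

Heavy atoms from the SMILES: 16 C, 1 Cl, 3 N, 5 O.
Implicit hydrogens by atom environment:
  6 × C: 2 H each → 12
  6 × C (aromatic): no H
  4 × C: 3 H each → 12
  2 × N (charge +1): no H
  2 × O: 1 H each → 2
  2 × O: no H
  1 × Cl: no H
  1 × N: 1 H
  1 × O (charge -1): no H
  Total hydrogens = 27.
Net charge +1.
Molecular formula: C16H27ClN3O5+

C16H27ClN3O5+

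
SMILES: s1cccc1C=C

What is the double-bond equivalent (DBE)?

Molecular formula from the SMILES: C6H6S.
DoU = (2C + 2 + N − H − X)/2 = (2·6 + 2 + 0 − 6 − 0)/2 = 8/2 = 4.
(Structurally: 1 ring(s) + 3 π bond(s) = 4.)

4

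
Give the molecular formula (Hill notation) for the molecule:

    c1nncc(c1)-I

C4H3IN2

Heavy atoms from the SMILES: 4 C, 1 I, 2 N.
Implicit hydrogens by atom environment:
  3 × C (aromatic): 1 H each → 3
  2 × N (aromatic): no H
  1 × C (aromatic): no H
  1 × I: no H
  Total hydrogens = 3.
Molecular formula: C4H3IN2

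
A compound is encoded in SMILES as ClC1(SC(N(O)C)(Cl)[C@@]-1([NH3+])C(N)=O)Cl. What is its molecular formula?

C5H9Cl3N3O2S+

Heavy atoms from the SMILES: 5 C, 3 Cl, 3 N, 2 O, 1 S.
Implicit hydrogens by atom environment:
  4 × C: no H
  3 × Cl: no H
  1 × C: 3 H
  1 × N (charge +1): 3 H
  1 × N: 2 H
  1 × N: no H
  1 × O: 1 H
  1 × O: no H
  1 × S: no H
  Total hydrogens = 9.
Net charge +1.
Molecular formula: C5H9Cl3N3O2S+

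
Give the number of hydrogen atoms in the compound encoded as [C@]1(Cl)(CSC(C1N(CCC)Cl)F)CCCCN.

Hydrogens are implicit in SMILES; fill each atom to its normal valence:
  7 × C: 2 H each → 14
  2 × C: 1 H each → 2
  2 × Cl: no H
  1 × C: 3 H
  1 × C: no H
  1 × F: no H
  1 × N: 2 H
  1 × N: no H
  1 × S: no H
  Total hydrogens = 21.

21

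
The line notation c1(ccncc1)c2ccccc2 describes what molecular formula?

Heavy atoms from the SMILES: 11 C, 1 N.
Implicit hydrogens by atom environment:
  9 × C (aromatic): 1 H each → 9
  2 × C (aromatic): no H
  1 × N (aromatic): no H
  Total hydrogens = 9.
Molecular formula: C11H9N

C11H9N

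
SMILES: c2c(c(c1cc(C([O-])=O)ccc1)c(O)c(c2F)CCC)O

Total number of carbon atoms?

16

The symbol for carbon appears 16 times in the SMILES. Lowercase c denotes aromatic carbon and counts toward C.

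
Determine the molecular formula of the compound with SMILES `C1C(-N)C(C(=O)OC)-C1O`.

Heavy atoms from the SMILES: 6 C, 1 N, 3 O.
Implicit hydrogens by atom environment:
  3 × C: 1 H each → 3
  2 × O: no H
  1 × C: 3 H
  1 × C: 2 H
  1 × C: no H
  1 × N: 2 H
  1 × O: 1 H
  Total hydrogens = 11.
Molecular formula: C6H11NO3

C6H11NO3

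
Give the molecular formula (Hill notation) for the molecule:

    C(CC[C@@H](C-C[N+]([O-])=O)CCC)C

Heavy atoms from the SMILES: 10 C, 1 N, 2 O.
Implicit hydrogens by atom environment:
  7 × C: 2 H each → 14
  2 × C: 3 H each → 6
  1 × C: 1 H
  1 × N (charge +1): no H
  1 × O: no H
  1 × O (charge -1): no H
  Total hydrogens = 21.
Molecular formula: C10H21NO2

C10H21NO2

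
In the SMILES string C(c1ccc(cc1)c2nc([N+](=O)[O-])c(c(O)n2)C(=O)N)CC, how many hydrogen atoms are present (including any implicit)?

Hydrogens are implicit in SMILES; fill each atom to its normal valence:
  6 × C (aromatic): no H
  4 × C (aromatic): 1 H each → 4
  2 × C: 2 H each → 4
  2 × N (aromatic): no H
  2 × O: no H
  1 × C: 3 H
  1 × C: no H
  1 × N: 2 H
  1 × N (charge +1): no H
  1 × O: 1 H
  1 × O (charge -1): no H
  Total hydrogens = 14.

14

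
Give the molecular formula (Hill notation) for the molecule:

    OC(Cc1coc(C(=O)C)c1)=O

C8H8O4

Heavy atoms from the SMILES: 8 C, 4 O.
Implicit hydrogens by atom environment:
  2 × C (aromatic): 1 H each → 2
  2 × C (aromatic): no H
  2 × C: no H
  2 × O: no H
  1 × C: 3 H
  1 × C: 2 H
  1 × O: 1 H
  1 × O (aromatic): no H
  Total hydrogens = 8.
Molecular formula: C8H8O4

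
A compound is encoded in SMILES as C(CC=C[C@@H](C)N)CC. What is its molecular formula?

C8H17N

Heavy atoms from the SMILES: 8 C, 1 N.
Implicit hydrogens by atom environment:
  3 × C: 2 H each → 6
  3 × C: 1 H each → 3
  2 × C: 3 H each → 6
  1 × N: 2 H
  Total hydrogens = 17.
Molecular formula: C8H17N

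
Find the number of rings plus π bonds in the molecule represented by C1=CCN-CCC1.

Molecular formula from the SMILES: C6H11N.
DoU = (2C + 2 + N − H − X)/2 = (2·6 + 2 + 1 − 11 − 0)/2 = 4/2 = 2.
(Structurally: 1 ring(s) + 1 π bond(s) = 2.)

2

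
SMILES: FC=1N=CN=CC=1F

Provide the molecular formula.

C4H2F2N2

Heavy atoms from the SMILES: 4 C, 2 F, 2 N.
Implicit hydrogens by atom environment:
  2 × C (aromatic): 1 H each → 2
  2 × C (aromatic): no H
  2 × F: no H
  2 × N (aromatic): no H
  Total hydrogens = 2.
Molecular formula: C4H2F2N2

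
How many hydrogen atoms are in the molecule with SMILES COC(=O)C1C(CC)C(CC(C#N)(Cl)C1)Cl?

15

Hydrogens are implicit in SMILES; fill each atom to its normal valence:
  3 × C: 2 H each → 6
  3 × C: 1 H each → 3
  3 × C: no H
  2 × C: 3 H each → 6
  2 × Cl: no H
  2 × O: no H
  1 × N: no H
  Total hydrogens = 15.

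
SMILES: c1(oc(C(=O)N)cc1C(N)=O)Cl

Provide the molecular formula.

C6H5ClN2O3

Heavy atoms from the SMILES: 6 C, 1 Cl, 2 N, 3 O.
Implicit hydrogens by atom environment:
  3 × C (aromatic): no H
  2 × C: no H
  2 × N: 2 H each → 4
  2 × O: no H
  1 × C (aromatic): 1 H
  1 × Cl: no H
  1 × O (aromatic): no H
  Total hydrogens = 5.
Molecular formula: C6H5ClN2O3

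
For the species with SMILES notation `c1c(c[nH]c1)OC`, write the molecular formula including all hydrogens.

Heavy atoms from the SMILES: 5 C, 1 N, 1 O.
Implicit hydrogens by atom environment:
  3 × C (aromatic): 1 H each → 3
  1 × C: 3 H
  1 × C (aromatic): no H
  1 × N (aromatic): 1 H
  1 × O: no H
  Total hydrogens = 7.
Molecular formula: C5H7NO

C5H7NO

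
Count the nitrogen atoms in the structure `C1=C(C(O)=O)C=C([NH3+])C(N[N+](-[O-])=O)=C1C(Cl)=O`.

The symbol for nitrogen appears 3 times in the SMILES.

3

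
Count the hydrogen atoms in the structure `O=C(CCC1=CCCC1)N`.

13

Hydrogens are implicit in SMILES; fill each atom to its normal valence:
  5 × C: 2 H each → 10
  2 × C: no H
  1 × C: 1 H
  1 × N: 2 H
  1 × O: no H
  Total hydrogens = 13.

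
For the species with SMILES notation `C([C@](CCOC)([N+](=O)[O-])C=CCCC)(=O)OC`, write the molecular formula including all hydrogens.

Heavy atoms from the SMILES: 11 C, 1 N, 5 O.
Implicit hydrogens by atom environment:
  4 × C: 2 H each → 8
  4 × O: no H
  3 × C: 3 H each → 9
  2 × C: 1 H each → 2
  2 × C: no H
  1 × N (charge +1): no H
  1 × O (charge -1): no H
  Total hydrogens = 19.
Molecular formula: C11H19NO5

C11H19NO5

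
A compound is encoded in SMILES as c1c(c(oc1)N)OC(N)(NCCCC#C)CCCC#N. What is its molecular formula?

C14H20N4O2

Heavy atoms from the SMILES: 14 C, 4 N, 2 O.
Implicit hydrogens by atom environment:
  6 × C: 2 H each → 12
  3 × C: no H
  2 × C (aromatic): 1 H each → 2
  2 × C (aromatic): no H
  2 × N: 2 H each → 4
  1 × C: 1 H
  1 × N: 1 H
  1 × N: no H
  1 × O (aromatic): no H
  1 × O: no H
  Total hydrogens = 20.
Molecular formula: C14H20N4O2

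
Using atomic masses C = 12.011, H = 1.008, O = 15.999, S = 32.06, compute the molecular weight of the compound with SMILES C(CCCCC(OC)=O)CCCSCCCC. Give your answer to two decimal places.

260.44

Molecular formula: C14H28O2S.
M = 14×12.011 + 28×1.008 + 2×15.999 + 1×32.06 = 260.44 g/mol.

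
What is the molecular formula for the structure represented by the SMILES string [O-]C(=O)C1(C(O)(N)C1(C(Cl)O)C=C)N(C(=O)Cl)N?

C8H10Cl2N3O5-

Heavy atoms from the SMILES: 8 C, 2 Cl, 3 N, 5 O.
Implicit hydrogens by atom environment:
  5 × C: no H
  2 × C: 1 H each → 2
  2 × Cl: no H
  2 × N: 2 H each → 4
  2 × O: 1 H each → 2
  2 × O: no H
  1 × C: 2 H
  1 × N: no H
  1 × O (charge -1): no H
  Total hydrogens = 10.
Net charge -1.
Molecular formula: C8H10Cl2N3O5-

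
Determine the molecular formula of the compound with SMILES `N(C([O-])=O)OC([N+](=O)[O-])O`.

C2H3N2O6-

Heavy atoms from the SMILES: 2 C, 2 N, 6 O.
Implicit hydrogens by atom environment:
  3 × O: no H
  2 × O (charge -1): no H
  1 × C: 1 H
  1 × C: no H
  1 × N: 1 H
  1 × N (charge +1): no H
  1 × O: 1 H
  Total hydrogens = 3.
Net charge -1.
Molecular formula: C2H3N2O6-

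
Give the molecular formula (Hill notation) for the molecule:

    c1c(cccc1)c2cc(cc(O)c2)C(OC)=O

Heavy atoms from the SMILES: 14 C, 3 O.
Implicit hydrogens by atom environment:
  8 × C (aromatic): 1 H each → 8
  4 × C (aromatic): no H
  2 × O: no H
  1 × C: 3 H
  1 × C: no H
  1 × O: 1 H
  Total hydrogens = 12.
Molecular formula: C14H12O3

C14H12O3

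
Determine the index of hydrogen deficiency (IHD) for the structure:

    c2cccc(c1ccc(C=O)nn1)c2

Molecular formula from the SMILES: C11H8N2O.
DoU = (2C + 2 + N − H − X)/2 = (2·11 + 2 + 2 − 8 − 0)/2 = 18/2 = 9.
(Structurally: 2 ring(s) + 7 π bond(s) = 9.)

9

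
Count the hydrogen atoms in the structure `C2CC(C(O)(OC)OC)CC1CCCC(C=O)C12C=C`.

Hydrogens are implicit in SMILES; fill each atom to its normal valence:
  7 × C: 2 H each → 14
  5 × C: 1 H each → 5
  3 × O: no H
  2 × C: 3 H each → 6
  2 × C: no H
  1 × O: 1 H
  Total hydrogens = 26.

26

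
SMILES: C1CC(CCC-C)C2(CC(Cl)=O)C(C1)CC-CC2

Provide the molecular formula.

Heavy atoms from the SMILES: 16 C, 1 Cl, 1 O.
Implicit hydrogens by atom environment:
  11 × C: 2 H each → 22
  2 × C: 1 H each → 2
  2 × C: no H
  1 × C: 3 H
  1 × Cl: no H
  1 × O: no H
  Total hydrogens = 27.
Molecular formula: C16H27ClO

C16H27ClO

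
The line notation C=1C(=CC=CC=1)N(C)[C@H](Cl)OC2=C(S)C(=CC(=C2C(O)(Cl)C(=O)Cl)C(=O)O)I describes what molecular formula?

Heavy atoms from the SMILES: 17 C, 3 Cl, 1 I, 1 N, 5 O, 1 S.
Implicit hydrogens by atom environment:
  6 × C (aromatic): 1 H each → 6
  6 × C (aromatic): no H
  3 × C: no H
  3 × Cl: no H
  3 × O: no H
  2 × O: 1 H each → 2
  1 × C: 3 H
  1 × C: 1 H
  1 × I: no H
  1 × N: no H
  1 × S: 1 H
  Total hydrogens = 13.
Molecular formula: C17H13Cl3INO5S

C17H13Cl3INO5S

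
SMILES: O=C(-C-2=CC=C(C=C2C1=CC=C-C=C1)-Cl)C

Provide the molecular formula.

C14H11ClO

Heavy atoms from the SMILES: 14 C, 1 Cl, 1 O.
Implicit hydrogens by atom environment:
  8 × C (aromatic): 1 H each → 8
  4 × C (aromatic): no H
  1 × C: 3 H
  1 × C: no H
  1 × Cl: no H
  1 × O: no H
  Total hydrogens = 11.
Molecular formula: C14H11ClO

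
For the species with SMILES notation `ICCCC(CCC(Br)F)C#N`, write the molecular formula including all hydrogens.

Heavy atoms from the SMILES: 1 Br, 8 C, 1 F, 1 I, 1 N.
Implicit hydrogens by atom environment:
  5 × C: 2 H each → 10
  2 × C: 1 H each → 2
  1 × Br: no H
  1 × C: no H
  1 × F: no H
  1 × I: no H
  1 × N: no H
  Total hydrogens = 12.
Molecular formula: C8H12BrFIN

C8H12BrFIN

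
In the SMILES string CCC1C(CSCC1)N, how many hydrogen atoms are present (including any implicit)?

15

Hydrogens are implicit in SMILES; fill each atom to its normal valence:
  4 × C: 2 H each → 8
  2 × C: 1 H each → 2
  1 × C: 3 H
  1 × N: 2 H
  1 × S: no H
  Total hydrogens = 15.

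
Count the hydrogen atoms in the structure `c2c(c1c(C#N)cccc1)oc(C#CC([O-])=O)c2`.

6

Hydrogens are implicit in SMILES; fill each atom to its normal valence:
  6 × C (aromatic): 1 H each → 6
  4 × C (aromatic): no H
  4 × C: no H
  1 × N: no H
  1 × O (aromatic): no H
  1 × O: no H
  1 × O (charge -1): no H
  Total hydrogens = 6.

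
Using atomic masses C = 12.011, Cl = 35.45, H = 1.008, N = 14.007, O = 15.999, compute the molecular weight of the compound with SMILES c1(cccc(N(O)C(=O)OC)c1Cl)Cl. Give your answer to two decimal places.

236.05

Molecular formula: C8H7Cl2NO3.
M = 8×12.011 + 2×35.45 + 7×1.008 + 1×14.007 + 3×15.999 = 236.05 g/mol.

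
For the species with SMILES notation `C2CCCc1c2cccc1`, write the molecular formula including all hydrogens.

Heavy atoms from the SMILES: 10 C.
Implicit hydrogens by atom environment:
  4 × C: 2 H each → 8
  4 × C (aromatic): 1 H each → 4
  2 × C (aromatic): no H
  Total hydrogens = 12.
Molecular formula: C10H12

C10H12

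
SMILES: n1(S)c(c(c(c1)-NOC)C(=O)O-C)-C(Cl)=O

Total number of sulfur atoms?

The symbol for sulfur appears 1 time in the SMILES.

1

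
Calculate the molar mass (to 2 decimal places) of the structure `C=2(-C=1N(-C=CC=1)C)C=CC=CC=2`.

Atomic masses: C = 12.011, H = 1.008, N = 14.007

Molecular formula: C11H11N.
M = 11×12.011 + 11×1.008 + 1×14.007 = 157.22 g/mol.

157.22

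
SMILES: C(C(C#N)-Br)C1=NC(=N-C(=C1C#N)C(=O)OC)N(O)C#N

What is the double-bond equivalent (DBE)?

Molecular formula from the SMILES: C11H7BrN6O3.
DoU = (2C + 2 + N − H − X)/2 = (2·11 + 2 + 6 − 7 − 1)/2 = 22/2 = 11.
(Structurally: 1 ring(s) + 10 π bond(s) = 11.)

11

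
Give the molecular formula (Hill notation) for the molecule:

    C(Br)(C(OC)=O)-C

Heavy atoms from the SMILES: 1 Br, 4 C, 2 O.
Implicit hydrogens by atom environment:
  2 × C: 3 H each → 6
  2 × O: no H
  1 × Br: no H
  1 × C: 1 H
  1 × C: no H
  Total hydrogens = 7.
Molecular formula: C4H7BrO2

C4H7BrO2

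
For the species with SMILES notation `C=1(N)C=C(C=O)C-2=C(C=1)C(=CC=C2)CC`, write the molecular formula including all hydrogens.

Heavy atoms from the SMILES: 13 C, 1 N, 1 O.
Implicit hydrogens by atom environment:
  5 × C (aromatic): 1 H each → 5
  5 × C (aromatic): no H
  1 × C: 3 H
  1 × C: 2 H
  1 × C: 1 H
  1 × N: 2 H
  1 × O: no H
  Total hydrogens = 13.
Molecular formula: C13H13NO

C13H13NO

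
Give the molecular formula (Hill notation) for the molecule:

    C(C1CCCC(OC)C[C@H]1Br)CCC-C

C13H25BrO

Heavy atoms from the SMILES: 1 Br, 13 C, 1 O.
Implicit hydrogens by atom environment:
  8 × C: 2 H each → 16
  3 × C: 1 H each → 3
  2 × C: 3 H each → 6
  1 × Br: no H
  1 × O: no H
  Total hydrogens = 25.
Molecular formula: C13H25BrO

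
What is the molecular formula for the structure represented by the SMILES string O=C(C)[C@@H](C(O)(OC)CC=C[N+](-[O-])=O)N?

Heavy atoms from the SMILES: 8 C, 2 N, 5 O.
Implicit hydrogens by atom environment:
  3 × C: 1 H each → 3
  3 × O: no H
  2 × C: 3 H each → 6
  2 × C: no H
  1 × C: 2 H
  1 × N: 2 H
  1 × N (charge +1): no H
  1 × O: 1 H
  1 × O (charge -1): no H
  Total hydrogens = 14.
Molecular formula: C8H14N2O5

C8H14N2O5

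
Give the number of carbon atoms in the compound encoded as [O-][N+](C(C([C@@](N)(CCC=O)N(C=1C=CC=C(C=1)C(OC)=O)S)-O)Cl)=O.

The symbol for carbon appears 14 times in the SMILES. (Cl is a single chlorine, not C + l.)

14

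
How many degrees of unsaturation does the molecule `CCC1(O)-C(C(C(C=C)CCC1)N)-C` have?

Molecular formula from the SMILES: C12H23NO.
DoU = (2C + 2 + N − H − X)/2 = (2·12 + 2 + 1 − 23 − 0)/2 = 4/2 = 2.
(Structurally: 1 ring(s) + 1 π bond(s) = 2.)

2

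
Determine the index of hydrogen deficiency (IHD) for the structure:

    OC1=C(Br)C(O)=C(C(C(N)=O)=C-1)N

5

Molecular formula from the SMILES: C7H7BrN2O3.
DoU = (2C + 2 + N − H − X)/2 = (2·7 + 2 + 2 − 7 − 1)/2 = 10/2 = 5.
(Structurally: 1 ring(s) + 4 π bond(s) = 5.)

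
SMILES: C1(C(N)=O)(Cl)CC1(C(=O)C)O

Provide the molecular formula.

Heavy atoms from the SMILES: 6 C, 1 Cl, 1 N, 3 O.
Implicit hydrogens by atom environment:
  4 × C: no H
  2 × O: no H
  1 × C: 3 H
  1 × C: 2 H
  1 × Cl: no H
  1 × N: 2 H
  1 × O: 1 H
  Total hydrogens = 8.
Molecular formula: C6H8ClNO3

C6H8ClNO3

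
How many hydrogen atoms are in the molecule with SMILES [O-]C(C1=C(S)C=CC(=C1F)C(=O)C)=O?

6

Hydrogens are implicit in SMILES; fill each atom to its normal valence:
  4 × C (aromatic): no H
  2 × C (aromatic): 1 H each → 2
  2 × C: no H
  2 × O: no H
  1 × C: 3 H
  1 × F: no H
  1 × O (charge -1): no H
  1 × S: 1 H
  Total hydrogens = 6.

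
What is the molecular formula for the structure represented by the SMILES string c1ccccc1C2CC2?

Heavy atoms from the SMILES: 9 C.
Implicit hydrogens by atom environment:
  5 × C (aromatic): 1 H each → 5
  2 × C: 2 H each → 4
  1 × C: 1 H
  1 × C (aromatic): no H
  Total hydrogens = 10.
Molecular formula: C9H10

C9H10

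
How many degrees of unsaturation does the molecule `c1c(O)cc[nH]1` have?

Molecular formula from the SMILES: C4H5NO.
DoU = (2C + 2 + N − H − X)/2 = (2·4 + 2 + 1 − 5 − 0)/2 = 6/2 = 3.
(Structurally: 1 ring(s) + 2 π bond(s) = 3.)

3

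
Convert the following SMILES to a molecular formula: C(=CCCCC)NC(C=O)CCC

C11H21NO

Heavy atoms from the SMILES: 11 C, 1 N, 1 O.
Implicit hydrogens by atom environment:
  5 × C: 2 H each → 10
  4 × C: 1 H each → 4
  2 × C: 3 H each → 6
  1 × N: 1 H
  1 × O: no H
  Total hydrogens = 21.
Molecular formula: C11H21NO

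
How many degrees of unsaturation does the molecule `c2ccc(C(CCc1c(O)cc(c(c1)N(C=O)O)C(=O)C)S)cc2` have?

10

Molecular formula from the SMILES: C18H19NO4S.
DoU = (2C + 2 + N − H − X)/2 = (2·18 + 2 + 1 − 19 − 0)/2 = 20/2 = 10.
(Structurally: 2 ring(s) + 8 π bond(s) = 10.)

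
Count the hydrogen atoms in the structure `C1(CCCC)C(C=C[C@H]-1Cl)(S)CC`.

19

Hydrogens are implicit in SMILES; fill each atom to its normal valence:
  4 × C: 2 H each → 8
  4 × C: 1 H each → 4
  2 × C: 3 H each → 6
  1 × C: no H
  1 × Cl: no H
  1 × S: 1 H
  Total hydrogens = 19.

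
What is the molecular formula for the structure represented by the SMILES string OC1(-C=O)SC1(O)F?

C3H3FO3S

Heavy atoms from the SMILES: 3 C, 1 F, 3 O, 1 S.
Implicit hydrogens by atom environment:
  2 × C: no H
  2 × O: 1 H each → 2
  1 × C: 1 H
  1 × F: no H
  1 × O: no H
  1 × S: no H
  Total hydrogens = 3.
Molecular formula: C3H3FO3S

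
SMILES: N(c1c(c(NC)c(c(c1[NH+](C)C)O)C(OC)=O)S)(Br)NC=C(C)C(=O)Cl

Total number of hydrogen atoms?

21

Hydrogens are implicit in SMILES; fill each atom to its normal valence:
  6 × C (aromatic): no H
  5 × C: 3 H each → 15
  3 × C: no H
  3 × O: no H
  2 × N: 1 H each → 2
  1 × Br: no H
  1 × C: 1 H
  1 × Cl: no H
  1 × N (charge +1): 1 H
  1 × N: no H
  1 × O: 1 H
  1 × S: 1 H
  Total hydrogens = 21.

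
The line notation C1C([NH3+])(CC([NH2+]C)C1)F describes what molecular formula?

[C6H15FN2]2+

Heavy atoms from the SMILES: 6 C, 1 F, 2 N.
Implicit hydrogens by atom environment:
  3 × C: 2 H each → 6
  1 × C: 3 H
  1 × C: 1 H
  1 × C: no H
  1 × F: no H
  1 × N (charge +1): 3 H
  1 × N (charge +1): 2 H
  Total hydrogens = 15.
Net charge +2.
Molecular formula: [C6H15FN2]2+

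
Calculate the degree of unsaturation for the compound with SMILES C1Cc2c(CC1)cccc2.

5

Molecular formula from the SMILES: C10H12.
DoU = (2C + 2 + N − H − X)/2 = (2·10 + 2 + 0 − 12 − 0)/2 = 10/2 = 5.
(Structurally: 2 ring(s) + 3 π bond(s) = 5.)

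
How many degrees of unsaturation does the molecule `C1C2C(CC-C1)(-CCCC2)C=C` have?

3

Molecular formula from the SMILES: C12H20.
DoU = (2C + 2 + N − H − X)/2 = (2·12 + 2 + 0 − 20 − 0)/2 = 6/2 = 3.
(Structurally: 2 ring(s) + 1 π bond(s) = 3.)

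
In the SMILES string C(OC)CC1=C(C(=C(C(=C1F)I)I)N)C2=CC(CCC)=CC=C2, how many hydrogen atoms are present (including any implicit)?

20

Hydrogens are implicit in SMILES; fill each atom to its normal valence:
  8 × C (aromatic): no H
  4 × C: 2 H each → 8
  4 × C (aromatic): 1 H each → 4
  2 × C: 3 H each → 6
  2 × I: no H
  1 × F: no H
  1 × N: 2 H
  1 × O: no H
  Total hydrogens = 20.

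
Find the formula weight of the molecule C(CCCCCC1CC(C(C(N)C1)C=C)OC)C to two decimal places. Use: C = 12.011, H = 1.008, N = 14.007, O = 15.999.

253.43

Molecular formula: C16H31NO.
M = 16×12.011 + 31×1.008 + 1×14.007 + 1×15.999 = 253.43 g/mol.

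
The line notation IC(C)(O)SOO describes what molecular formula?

Heavy atoms from the SMILES: 2 C, 1 I, 3 O, 1 S.
Implicit hydrogens by atom environment:
  2 × O: 1 H each → 2
  1 × C: 3 H
  1 × C: no H
  1 × I: no H
  1 × O: no H
  1 × S: no H
  Total hydrogens = 5.
Molecular formula: C2H5IO3S

C2H5IO3S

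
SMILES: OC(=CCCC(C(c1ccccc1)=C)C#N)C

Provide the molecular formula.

C15H17NO

Heavy atoms from the SMILES: 15 C, 1 N, 1 O.
Implicit hydrogens by atom environment:
  5 × C (aromatic): 1 H each → 5
  3 × C: 2 H each → 6
  3 × C: no H
  2 × C: 1 H each → 2
  1 × C: 3 H
  1 × C (aromatic): no H
  1 × N: no H
  1 × O: 1 H
  Total hydrogens = 17.
Molecular formula: C15H17NO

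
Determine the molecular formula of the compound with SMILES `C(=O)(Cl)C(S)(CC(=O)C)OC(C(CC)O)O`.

C9H15ClO5S

Heavy atoms from the SMILES: 9 C, 1 Cl, 5 O, 1 S.
Implicit hydrogens by atom environment:
  3 × C: no H
  3 × O: no H
  2 × C: 3 H each → 6
  2 × C: 2 H each → 4
  2 × C: 1 H each → 2
  2 × O: 1 H each → 2
  1 × Cl: no H
  1 × S: 1 H
  Total hydrogens = 15.
Molecular formula: C9H15ClO5S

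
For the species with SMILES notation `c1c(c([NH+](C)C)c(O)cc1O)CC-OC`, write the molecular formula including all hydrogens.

C11H18NO3+

Heavy atoms from the SMILES: 11 C, 1 N, 3 O.
Implicit hydrogens by atom environment:
  4 × C (aromatic): no H
  3 × C: 3 H each → 9
  2 × C: 2 H each → 4
  2 × C (aromatic): 1 H each → 2
  2 × O: 1 H each → 2
  1 × N (charge +1): 1 H
  1 × O: no H
  Total hydrogens = 18.
Net charge +1.
Molecular formula: C11H18NO3+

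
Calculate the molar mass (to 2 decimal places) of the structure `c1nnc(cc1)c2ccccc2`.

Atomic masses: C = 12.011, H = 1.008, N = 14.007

156.19

Molecular formula: C10H8N2.
M = 10×12.011 + 8×1.008 + 2×14.007 = 156.19 g/mol.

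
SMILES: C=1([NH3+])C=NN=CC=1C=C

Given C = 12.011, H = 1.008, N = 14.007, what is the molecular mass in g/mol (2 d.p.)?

122.15

Molecular formula: C6H8N3+.
M = 6×12.011 + 8×1.008 + 3×14.007 = 122.15 g/mol.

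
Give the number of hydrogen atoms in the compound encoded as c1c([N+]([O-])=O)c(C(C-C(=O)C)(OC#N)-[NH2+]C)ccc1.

Hydrogens are implicit in SMILES; fill each atom to its normal valence:
  4 × C (aromatic): 1 H each → 4
  3 × C: no H
  3 × O: no H
  2 × C: 3 H each → 6
  2 × C (aromatic): no H
  1 × C: 2 H
  1 × N (charge +1): 2 H
  1 × N: no H
  1 × N (charge +1): no H
  1 × O (charge -1): no H
  Total hydrogens = 14.

14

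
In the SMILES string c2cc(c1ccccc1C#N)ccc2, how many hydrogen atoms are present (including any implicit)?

9

Hydrogens are implicit in SMILES; fill each atom to its normal valence:
  9 × C (aromatic): 1 H each → 9
  3 × C (aromatic): no H
  1 × C: no H
  1 × N: no H
  Total hydrogens = 9.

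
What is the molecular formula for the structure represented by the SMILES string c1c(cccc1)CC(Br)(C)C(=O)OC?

C11H13BrO2

Heavy atoms from the SMILES: 1 Br, 11 C, 2 O.
Implicit hydrogens by atom environment:
  5 × C (aromatic): 1 H each → 5
  2 × C: 3 H each → 6
  2 × C: no H
  2 × O: no H
  1 × Br: no H
  1 × C: 2 H
  1 × C (aromatic): no H
  Total hydrogens = 13.
Molecular formula: C11H13BrO2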